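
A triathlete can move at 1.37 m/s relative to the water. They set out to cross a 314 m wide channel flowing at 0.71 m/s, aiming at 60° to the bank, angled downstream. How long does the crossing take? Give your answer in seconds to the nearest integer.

265 s

The component of the triathlete's velocity perpendicular to the bank is 1.37 × sin 60° = 1.186 m/s.
Only the cross-stream component determines the crossing time; the current contributes nothing perpendicular to the bank.
Time = 314 / 1.186 = 264.654 s.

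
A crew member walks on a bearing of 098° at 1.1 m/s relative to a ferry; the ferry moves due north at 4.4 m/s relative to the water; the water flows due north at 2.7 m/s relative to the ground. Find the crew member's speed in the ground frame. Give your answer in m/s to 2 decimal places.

7.03 m/s

In east/north components (m/s): crew member relative to ferry = (1.089, -0.153); ferry relative to water = (0.000, 4.400); water relative to ground = (0.000, 2.700).
Sum = (1.089, 6.947) m/s.
Speed = |(1.089, 6.947)| = 7.032 m/s.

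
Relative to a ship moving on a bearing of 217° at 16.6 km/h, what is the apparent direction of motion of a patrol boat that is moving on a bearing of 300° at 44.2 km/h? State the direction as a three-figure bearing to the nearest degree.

Taking east as x and north as y: patrol boat velocity = (-38.278, 22.100) km/h; ship velocity = (-9.990, -13.257) km/h.
Velocity of patrol boat relative to ship = (-38.278, 22.100) − (-9.990, -13.257) = (-28.288, 35.357) km/h.
Bearing = atan2(-28.29, 35.36) = 321.34° clockwise from north.

321°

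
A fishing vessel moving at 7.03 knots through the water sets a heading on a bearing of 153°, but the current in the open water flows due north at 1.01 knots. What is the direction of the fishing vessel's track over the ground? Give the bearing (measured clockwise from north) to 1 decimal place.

Taking east as x and north as y: velocity relative to the water = (3.192, -6.264) knots; the water relative to ground = (0.000, 1.010) knots.
Velocity relative to ground = (3.192, -6.264) + (0.000, 1.010) = (3.192, -5.254) knots.
Bearing = atan2(3.19, -5.25) = 148.72° clockwise from north.

148.7°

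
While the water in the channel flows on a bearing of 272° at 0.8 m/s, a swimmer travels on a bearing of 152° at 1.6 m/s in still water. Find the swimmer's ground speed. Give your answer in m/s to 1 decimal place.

1.4 m/s

Taking east as x and north as y: velocity relative to the water = (0.751, -1.413) m/s; the water relative to ground = (-0.800, 0.028) m/s.
Velocity relative to ground = (0.751, -1.413) + (-0.800, 0.028) = (-0.048, -1.385) m/s.
Speed = |(-0.048, -1.385)| = 1.386 m/s.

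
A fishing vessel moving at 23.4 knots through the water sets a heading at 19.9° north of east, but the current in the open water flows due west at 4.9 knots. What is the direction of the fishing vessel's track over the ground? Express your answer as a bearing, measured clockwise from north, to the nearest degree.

065°

Taking east as x and north as y: velocity relative to the water = (22.003, 7.965) knots; the water relative to ground = (-4.900, 0.000) knots.
Velocity relative to ground = (22.003, 7.965) + (-4.900, 0.000) = (17.103, 7.965) knots.
Bearing = atan2(17.10, 7.96) = 65.03° clockwise from north.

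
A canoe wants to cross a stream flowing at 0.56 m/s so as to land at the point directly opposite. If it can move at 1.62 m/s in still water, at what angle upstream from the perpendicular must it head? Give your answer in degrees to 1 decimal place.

To cancel the current, the upstream component of the canoe's velocity must equal the flow: 1.62 sin θ = 0.56.
sin θ = 0.56 / 1.62 = 0.3457.
θ = arcsin(0.3457) = 20.223°.

20.2°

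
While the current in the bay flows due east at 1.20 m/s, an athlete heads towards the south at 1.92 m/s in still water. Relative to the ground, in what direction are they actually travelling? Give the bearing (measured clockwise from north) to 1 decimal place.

148.0°

Taking east as x and north as y: velocity relative to the water = (0.000, -1.920) m/s; the water relative to ground = (1.200, 0.000) m/s.
Velocity relative to ground = (0.000, -1.920) + (1.200, 0.000) = (1.200, -1.920) m/s.
Bearing = atan2(1.20, -1.92) = 147.99° clockwise from north.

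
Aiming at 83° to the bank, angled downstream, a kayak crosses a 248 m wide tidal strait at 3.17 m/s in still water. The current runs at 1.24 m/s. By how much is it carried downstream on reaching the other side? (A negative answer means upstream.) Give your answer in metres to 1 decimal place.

128.2 m

Perpendicular speed = 3.146 m/s; crossing time = 248 / 3.146 = 78.821 s.
Net downstream speed = 1.626 m/s.
Drift = 1.626 × 78.821 = 128.189 m (downstream).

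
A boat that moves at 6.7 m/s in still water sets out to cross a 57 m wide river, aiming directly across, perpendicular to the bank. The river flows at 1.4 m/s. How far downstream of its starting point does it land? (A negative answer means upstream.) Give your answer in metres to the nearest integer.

Perpendicular speed = 6.700 m/s; crossing time = 57 / 6.700 = 8.507 s.
Net downstream speed = 1.400 m/s.
Drift = 1.400 × 8.507 = 11.910 m (downstream).

12 m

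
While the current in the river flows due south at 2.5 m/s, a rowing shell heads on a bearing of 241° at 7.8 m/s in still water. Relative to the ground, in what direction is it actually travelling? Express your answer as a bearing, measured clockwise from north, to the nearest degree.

227°

Taking east as x and north as y: velocity relative to the water = (-6.822, -3.782) m/s; the water relative to ground = (0.000, -2.500) m/s.
Velocity relative to ground = (-6.822, -3.782) + (0.000, -2.500) = (-6.822, -6.282) m/s.
Bearing = atan2(-6.82, -6.28) = 227.36° clockwise from north.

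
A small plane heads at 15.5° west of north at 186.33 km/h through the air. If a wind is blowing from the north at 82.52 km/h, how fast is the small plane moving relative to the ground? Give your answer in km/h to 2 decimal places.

109.06 km/h

Taking east as x and north as y: velocity relative to the air = (-49.795, 179.553) km/h; the air relative to ground = (0.000, -82.520) km/h.
Velocity relative to ground = (-49.795, 179.553) + (0.000, -82.520) = (-49.795, 97.033) km/h.
Speed = |(-49.795, 97.033)| = 109.064 km/h.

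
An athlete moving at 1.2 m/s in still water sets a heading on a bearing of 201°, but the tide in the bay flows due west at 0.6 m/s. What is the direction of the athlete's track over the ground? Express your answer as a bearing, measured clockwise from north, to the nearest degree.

Taking east as x and north as y: velocity relative to the water = (-0.430, -1.120) m/s; the water relative to ground = (-0.600, 0.000) m/s.
Velocity relative to ground = (-0.430, -1.120) + (-0.600, 0.000) = (-1.030, -1.120) m/s.
Bearing = atan2(-1.03, -1.12) = 222.60° clockwise from north.

223°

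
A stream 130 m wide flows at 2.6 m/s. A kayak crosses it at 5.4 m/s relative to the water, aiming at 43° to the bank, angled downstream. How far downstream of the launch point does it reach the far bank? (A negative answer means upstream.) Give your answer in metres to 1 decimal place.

231.2 m

Perpendicular speed = 3.683 m/s; crossing time = 130 / 3.683 = 35.299 s.
Net downstream speed = 6.549 m/s.
Drift = 6.549 × 35.299 = 231.186 m (downstream).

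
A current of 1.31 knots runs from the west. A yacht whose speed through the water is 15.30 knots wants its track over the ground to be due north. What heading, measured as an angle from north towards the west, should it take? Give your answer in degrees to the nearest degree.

5°

The current pushes perpendicular to the desired track; the heading must have a component into the current equal to 1.31 knots: 15.30 sin θ = 1.31.
sin θ = 0.0856, so θ = 4.912°.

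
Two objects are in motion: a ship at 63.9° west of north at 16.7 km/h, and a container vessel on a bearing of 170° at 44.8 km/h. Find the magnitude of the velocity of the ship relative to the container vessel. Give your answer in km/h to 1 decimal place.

56.3 km/h

Taking east as x and north as y: ship velocity = (-14.997, 7.347) km/h; container vessel velocity = (7.779, -44.119) km/h.
Velocity of ship relative to container vessel = (-14.997, 7.347) − (7.779, -44.119) = (-22.776, 51.466) km/h.
Magnitude = |(-22.776, 51.466)| = 56.281 km/h.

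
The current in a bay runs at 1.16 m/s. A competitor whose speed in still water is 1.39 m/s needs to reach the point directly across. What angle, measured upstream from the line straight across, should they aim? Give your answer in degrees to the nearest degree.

To cancel the current, the upstream component of the competitor's velocity must equal the flow: 1.39 sin θ = 1.16.
sin θ = 1.16 / 1.39 = 0.8345.
θ = arcsin(0.8345) = 56.567°.

57°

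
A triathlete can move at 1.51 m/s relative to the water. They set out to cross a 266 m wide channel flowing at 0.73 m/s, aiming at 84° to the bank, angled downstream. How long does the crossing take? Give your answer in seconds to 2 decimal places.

177.13 s

The component of the triathlete's velocity perpendicular to the bank is 1.51 × sin 84° = 1.502 m/s.
The flow acts along the bank and has no component across it.
Time = 266 / 1.502 = 177.129 s.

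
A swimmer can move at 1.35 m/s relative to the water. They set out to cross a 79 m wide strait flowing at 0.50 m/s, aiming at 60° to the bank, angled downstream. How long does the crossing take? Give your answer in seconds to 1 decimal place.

67.6 s

The component of the swimmer's velocity perpendicular to the bank is 1.35 × sin 60° = 1.169 m/s.
Only the cross-stream component determines the crossing time; the current contributes nothing perpendicular to the bank.
Time = 79 / 1.169 = 67.571 s.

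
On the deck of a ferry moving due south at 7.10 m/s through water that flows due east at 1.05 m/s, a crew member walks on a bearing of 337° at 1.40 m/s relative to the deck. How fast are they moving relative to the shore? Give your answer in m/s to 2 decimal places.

In east/north components (m/s): crew member relative to ferry = (-0.547, 1.289); ferry relative to water = (0.000, -7.100); water relative to ground = (1.050, 0.000).
Sum = (0.503, -5.811) m/s.
Speed = |(0.503, -5.811)| = 5.833 m/s.

5.83 m/s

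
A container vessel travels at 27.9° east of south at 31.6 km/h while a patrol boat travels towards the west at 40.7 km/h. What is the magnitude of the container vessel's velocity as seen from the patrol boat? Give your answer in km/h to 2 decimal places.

62.12 km/h

Taking east as x and north as y: container vessel velocity = (14.787, -27.927) km/h; patrol boat velocity = (-40.700, 0.000) km/h.
Velocity of container vessel relative to patrol boat = (14.787, -27.927) − (-40.700, 0.000) = (55.487, -27.927) km/h.
Magnitude = |(55.487, -27.927)| = 62.118 km/h.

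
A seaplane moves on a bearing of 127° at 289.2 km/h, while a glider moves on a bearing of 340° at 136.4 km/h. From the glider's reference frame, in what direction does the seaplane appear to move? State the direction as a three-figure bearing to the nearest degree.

137°

Taking east as x and north as y: seaplane velocity = (230.965, -174.045) km/h; glider velocity = (-46.652, 128.174) km/h.
Velocity of seaplane relative to glider = (230.965, -174.045) − (-46.652, 128.174) = (277.617, -302.219) km/h.
Bearing = atan2(277.62, -302.22) = 137.43° clockwise from north.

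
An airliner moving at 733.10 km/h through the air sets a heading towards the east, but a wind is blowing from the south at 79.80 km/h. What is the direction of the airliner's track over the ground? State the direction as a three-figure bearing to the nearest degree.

084°

Taking east as x and north as y: velocity relative to the air = (733.100, 0.000) km/h; the air relative to ground = (0.000, 79.800) km/h.
Velocity relative to ground = (733.100, 0.000) + (0.000, 79.800) = (733.100, 79.800) km/h.
Bearing = atan2(733.10, 79.80) = 83.79° clockwise from north.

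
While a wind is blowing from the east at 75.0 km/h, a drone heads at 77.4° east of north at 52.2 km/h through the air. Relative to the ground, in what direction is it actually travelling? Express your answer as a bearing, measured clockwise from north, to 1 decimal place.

Taking east as x and north as y: velocity relative to the air = (50.943, 11.387) km/h; the air relative to ground = (-75.000, 0.000) km/h.
Velocity relative to ground = (50.943, 11.387) + (-75.000, 0.000) = (-24.057, 11.387) km/h.
Bearing = atan2(-24.06, 11.39) = 295.33° clockwise from north.

295.3°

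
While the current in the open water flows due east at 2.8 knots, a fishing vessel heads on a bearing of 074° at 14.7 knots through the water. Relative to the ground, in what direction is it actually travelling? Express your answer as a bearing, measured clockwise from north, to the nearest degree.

077°

Taking east as x and north as y: velocity relative to the water = (14.131, 4.052) knots; the water relative to ground = (2.800, 0.000) knots.
Velocity relative to ground = (14.131, 4.052) + (2.800, 0.000) = (16.931, 4.052) knots.
Bearing = atan2(16.93, 4.05) = 76.54° clockwise from north.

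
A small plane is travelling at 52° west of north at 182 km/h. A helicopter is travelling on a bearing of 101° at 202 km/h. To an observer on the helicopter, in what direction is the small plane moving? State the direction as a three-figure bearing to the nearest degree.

294°

Taking east as x and north as y: small plane velocity = (-143.418, 112.050) km/h; helicopter velocity = (198.289, -38.543) km/h.
Velocity of small plane relative to helicopter = (-143.418, 112.050) − (198.289, -38.543) = (-341.707, 150.594) km/h.
Bearing = atan2(-341.71, 150.59) = 293.78° clockwise from north.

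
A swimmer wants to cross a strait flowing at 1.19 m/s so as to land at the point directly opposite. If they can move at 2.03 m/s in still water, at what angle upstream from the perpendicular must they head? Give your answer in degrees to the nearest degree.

36°

To cancel the current, the upstream component of the swimmer's velocity must equal the flow: 2.03 sin θ = 1.19.
sin θ = 1.19 / 2.03 = 0.5862.
θ = arcsin(0.5862) = 35.888°.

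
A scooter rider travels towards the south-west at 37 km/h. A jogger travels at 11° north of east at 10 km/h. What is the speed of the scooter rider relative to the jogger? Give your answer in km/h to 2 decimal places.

45.63 km/h

Taking east as x and north as y: scooter rider velocity = (-26.163, -26.163) km/h; jogger velocity = (9.816, 1.908) km/h.
Velocity of scooter rider relative to jogger = (-26.163, -26.163) − (9.816, 1.908) = (-35.979, -28.071) km/h.
Magnitude = |(-35.979, -28.071)| = 45.634 km/h.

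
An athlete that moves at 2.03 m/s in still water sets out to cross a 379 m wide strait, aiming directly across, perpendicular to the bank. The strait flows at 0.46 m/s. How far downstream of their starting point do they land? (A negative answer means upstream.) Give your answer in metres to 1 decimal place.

Perpendicular speed = 2.030 m/s; crossing time = 379 / 2.030 = 186.700 s.
Net downstream speed = 0.460 m/s.
Drift = 0.460 × 186.700 = 85.882 m (downstream).

85.9 m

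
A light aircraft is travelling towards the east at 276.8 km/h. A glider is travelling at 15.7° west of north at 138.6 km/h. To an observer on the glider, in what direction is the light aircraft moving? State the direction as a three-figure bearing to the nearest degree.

113°

Taking east as x and north as y: light aircraft velocity = (276.800, 0.000) km/h; glider velocity = (-37.505, 133.429) km/h.
Velocity of light aircraft relative to glider = (276.800, 0.000) − (-37.505, 133.429) = (314.305, -133.429) km/h.
Bearing = atan2(314.31, -133.43) = 113.00° clockwise from north.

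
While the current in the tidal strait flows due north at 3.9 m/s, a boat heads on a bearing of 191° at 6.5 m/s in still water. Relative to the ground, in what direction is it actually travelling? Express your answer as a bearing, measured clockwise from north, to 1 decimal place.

206.6°

Taking east as x and north as y: velocity relative to the water = (-1.240, -6.381) m/s; the water relative to ground = (0.000, 3.900) m/s.
Velocity relative to ground = (-1.240, -6.381) + (0.000, 3.900) = (-1.240, -2.481) m/s.
Bearing = atan2(-1.24, -2.48) = 206.56° clockwise from north.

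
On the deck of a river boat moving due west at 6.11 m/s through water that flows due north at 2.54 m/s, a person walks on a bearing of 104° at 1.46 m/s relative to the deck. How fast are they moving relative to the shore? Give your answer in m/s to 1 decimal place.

In east/north components (m/s): person relative to river boat = (1.417, -0.353); river boat relative to water = (-6.110, 0.000); water relative to ground = (0.000, 2.540).
Sum = (-4.693, 2.187) m/s.
Speed = |(-4.693, 2.187)| = 5.178 m/s.

5.2 m/s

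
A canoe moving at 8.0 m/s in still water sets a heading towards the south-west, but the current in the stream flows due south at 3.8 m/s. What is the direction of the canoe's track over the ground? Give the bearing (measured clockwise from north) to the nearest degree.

Taking east as x and north as y: velocity relative to the water = (-5.657, -5.657) m/s; the water relative to ground = (0.000, -3.800) m/s.
Velocity relative to ground = (-5.657, -5.657) + (0.000, -3.800) = (-5.657, -9.457) m/s.
Bearing = atan2(-5.66, -9.46) = 210.89° clockwise from north.

211°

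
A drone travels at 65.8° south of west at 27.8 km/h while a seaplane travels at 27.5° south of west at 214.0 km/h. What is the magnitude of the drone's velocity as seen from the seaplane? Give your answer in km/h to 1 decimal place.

193.0 km/h

Taking east as x and north as y: drone velocity = (-11.396, -25.357) km/h; seaplane velocity = (-189.820, -98.814) km/h.
Velocity of drone relative to seaplane = (-11.396, -25.357) − (-189.820, -98.814) = (178.424, 73.457) km/h.
Magnitude = |(178.424, 73.457)| = 192.954 km/h.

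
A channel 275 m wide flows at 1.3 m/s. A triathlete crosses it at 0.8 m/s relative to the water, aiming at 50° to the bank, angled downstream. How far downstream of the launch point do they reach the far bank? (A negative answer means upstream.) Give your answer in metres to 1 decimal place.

Perpendicular speed = 0.613 m/s; crossing time = 275 / 0.613 = 448.734 s.
Net downstream speed = 1.814 m/s.
Drift = 1.814 × 448.734 = 814.106 m (downstream).

814.1 m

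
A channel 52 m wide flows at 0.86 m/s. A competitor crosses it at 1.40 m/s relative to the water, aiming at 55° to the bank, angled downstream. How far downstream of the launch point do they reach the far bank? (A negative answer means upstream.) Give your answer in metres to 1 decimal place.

75.4 m

Perpendicular speed = 1.147 m/s; crossing time = 52 / 1.147 = 45.343 s.
Net downstream speed = 1.663 m/s.
Drift = 1.663 × 45.343 = 75.406 m (downstream).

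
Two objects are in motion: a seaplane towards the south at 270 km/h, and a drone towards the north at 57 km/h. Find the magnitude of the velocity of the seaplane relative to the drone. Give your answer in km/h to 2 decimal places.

Taking east as x and north as y: seaplane velocity = (0.000, -270.000) km/h; drone velocity = (0.000, 57.000) km/h.
Velocity of seaplane relative to drone = (0.000, -270.000) − (0.000, 57.000) = (0.000, -327.000) km/h.
Magnitude = |(0.000, -327.000)| = 327.000 km/h.

327.00 km/h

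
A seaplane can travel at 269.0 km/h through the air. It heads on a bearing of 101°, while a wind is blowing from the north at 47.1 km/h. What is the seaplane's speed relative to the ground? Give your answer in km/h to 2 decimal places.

281.81 km/h

Taking east as x and north as y: velocity relative to the air = (264.058, -51.328) km/h; the air relative to ground = (0.000, -47.100) km/h.
Velocity relative to ground = (264.058, -51.328) + (0.000, -47.100) = (264.058, -98.428) km/h.
Speed = |(264.058, -98.428)| = 281.806 km/h.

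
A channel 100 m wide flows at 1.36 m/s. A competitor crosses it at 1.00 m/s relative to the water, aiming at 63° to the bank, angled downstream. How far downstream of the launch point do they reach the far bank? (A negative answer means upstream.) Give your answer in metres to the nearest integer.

Perpendicular speed = 0.891 m/s; crossing time = 100 / 0.891 = 112.233 s.
Net downstream speed = 1.814 m/s.
Drift = 1.814 × 112.233 = 203.589 m (downstream).

204 m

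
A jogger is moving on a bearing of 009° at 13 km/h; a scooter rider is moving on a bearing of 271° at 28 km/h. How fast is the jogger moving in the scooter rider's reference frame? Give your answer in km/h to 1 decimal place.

32.5 km/h

Taking east as x and north as y: jogger velocity = (2.034, 12.840) km/h; scooter rider velocity = (-27.996, 0.489) km/h.
Velocity of jogger relative to scooter rider = (2.034, 12.840) − (-27.996, 0.489) = (30.029, 12.351) km/h.
Magnitude = |(30.029, 12.351)| = 32.470 km/h.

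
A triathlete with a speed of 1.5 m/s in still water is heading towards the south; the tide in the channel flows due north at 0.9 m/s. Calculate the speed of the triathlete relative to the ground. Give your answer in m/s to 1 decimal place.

0.6 m/s

Taking east as x and north as y: velocity relative to the water = (0.000, -1.500) m/s; the water relative to ground = (0.000, 0.900) m/s.
Velocity relative to ground = (0.000, -1.500) + (0.000, 0.900) = (0.000, -0.600) m/s.
Speed = |(0.000, -0.600)| = 0.600 m/s.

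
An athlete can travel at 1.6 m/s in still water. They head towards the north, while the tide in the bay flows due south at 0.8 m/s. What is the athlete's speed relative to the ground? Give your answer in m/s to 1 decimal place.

0.8 m/s

Taking east as x and north as y: velocity relative to the water = (0.000, 1.600) m/s; the water relative to ground = (0.000, -0.800) m/s.
Velocity relative to ground = (0.000, 1.600) + (0.000, -0.800) = (0.000, 0.800) m/s.
Speed = |(0.000, 0.800)| = 0.800 m/s.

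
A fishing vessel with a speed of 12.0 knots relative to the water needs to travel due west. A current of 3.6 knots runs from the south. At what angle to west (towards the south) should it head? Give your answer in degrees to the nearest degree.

The current pushes perpendicular to the desired track; the heading must have a component into the current equal to 3.6 knots: 12.0 sin θ = 3.6.
sin θ = 0.3000, so θ = 17.458°.

17°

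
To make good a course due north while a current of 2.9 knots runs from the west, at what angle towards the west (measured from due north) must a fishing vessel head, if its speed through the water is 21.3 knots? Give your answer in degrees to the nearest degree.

8°

The current pushes perpendicular to the desired track; the heading must have a component into the current equal to 2.9 knots: 21.3 sin θ = 2.9.
sin θ = 0.1362, so θ = 7.825°.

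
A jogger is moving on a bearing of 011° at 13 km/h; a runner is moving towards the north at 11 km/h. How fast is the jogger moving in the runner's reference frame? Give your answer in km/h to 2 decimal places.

Taking east as x and north as y: jogger velocity = (2.481, 12.761) km/h; runner velocity = (0.000, 11.000) km/h.
Velocity of jogger relative to runner = (2.481, 12.761) − (0.000, 11.000) = (2.481, 1.761) km/h.
Magnitude = |(2.481, 1.761)| = 3.042 km/h.

3.04 km/h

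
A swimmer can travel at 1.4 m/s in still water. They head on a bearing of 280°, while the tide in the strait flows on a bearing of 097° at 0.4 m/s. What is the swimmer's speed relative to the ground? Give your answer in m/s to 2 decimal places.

Taking east as x and north as y: velocity relative to the water = (-1.379, 0.243) m/s; the water relative to ground = (0.397, -0.049) m/s.
Velocity relative to ground = (-1.379, 0.243) + (0.397, -0.049) = (-0.982, 0.194) m/s.
Speed = |(-0.982, 0.194)| = 1.001 m/s.

1.00 m/s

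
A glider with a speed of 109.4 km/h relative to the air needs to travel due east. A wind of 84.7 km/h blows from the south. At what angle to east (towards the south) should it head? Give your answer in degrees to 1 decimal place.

50.7°

The wind pushes perpendicular to the desired track; the heading must have a component into the wind equal to 84.7 km/h: 109.4 sin θ = 84.7.
sin θ = 0.7742, so θ = 50.735°.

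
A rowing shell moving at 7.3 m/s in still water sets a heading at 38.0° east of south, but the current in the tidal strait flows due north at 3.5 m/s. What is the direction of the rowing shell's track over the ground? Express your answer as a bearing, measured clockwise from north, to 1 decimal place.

116.6°

Taking east as x and north as y: velocity relative to the water = (4.494, -5.752) m/s; the water relative to ground = (0.000, 3.500) m/s.
Velocity relative to ground = (4.494, -5.752) + (0.000, 3.500) = (4.494, -2.252) m/s.
Bearing = atan2(4.49, -2.25) = 116.62° clockwise from north.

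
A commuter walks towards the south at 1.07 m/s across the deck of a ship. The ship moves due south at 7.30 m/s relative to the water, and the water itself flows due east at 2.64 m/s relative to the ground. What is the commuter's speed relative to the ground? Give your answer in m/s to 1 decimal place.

8.8 m/s

In east/north components (m/s): commuter relative to ship = (0.000, -1.070); ship relative to water = (0.000, -7.300); water relative to ground = (2.640, 0.000).
Sum = (2.640, -8.370) m/s.
Speed = |(2.640, -8.370)| = 8.776 m/s.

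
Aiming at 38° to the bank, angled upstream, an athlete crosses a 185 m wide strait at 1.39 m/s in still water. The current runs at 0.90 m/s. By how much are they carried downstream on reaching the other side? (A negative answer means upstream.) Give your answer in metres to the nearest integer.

-42 m

Perpendicular speed = 0.856 m/s; crossing time = 185 / 0.856 = 216.180 s.
Net downstream speed = -0.195 m/s.
Drift = -0.195 × 216.180 = -42.227 m (upstream).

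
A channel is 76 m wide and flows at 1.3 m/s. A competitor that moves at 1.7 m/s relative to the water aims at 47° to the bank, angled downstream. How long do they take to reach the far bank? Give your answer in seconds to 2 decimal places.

The component of the competitor's velocity perpendicular to the bank is 1.7 × sin 47° = 1.243 m/s.
The flow acts along the bank and has no component across it.
Time = 76 / 1.243 = 61.128 s.

61.13 s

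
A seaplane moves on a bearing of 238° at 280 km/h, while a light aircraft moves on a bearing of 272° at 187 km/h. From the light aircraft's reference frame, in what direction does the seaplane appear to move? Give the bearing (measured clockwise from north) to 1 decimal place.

Taking east as x and north as y: seaplane velocity = (-237.453, -148.377) km/h; light aircraft velocity = (-186.886, 6.526) km/h.
Velocity of seaplane relative to light aircraft = (-237.453, -148.377) − (-186.886, 6.526) = (-50.567, -154.904) km/h.
Bearing = atan2(-50.57, -154.90) = 198.08° clockwise from north.

198.1°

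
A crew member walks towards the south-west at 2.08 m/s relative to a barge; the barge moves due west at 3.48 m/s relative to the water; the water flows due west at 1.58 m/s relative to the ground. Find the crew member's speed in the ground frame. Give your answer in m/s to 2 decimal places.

6.69 m/s

In east/north components (m/s): crew member relative to barge = (-1.471, -1.471); barge relative to water = (-3.480, 0.000); water relative to ground = (-1.580, 0.000).
Sum = (-6.531, -1.471) m/s.
Speed = |(-6.531, -1.471)| = 6.694 m/s.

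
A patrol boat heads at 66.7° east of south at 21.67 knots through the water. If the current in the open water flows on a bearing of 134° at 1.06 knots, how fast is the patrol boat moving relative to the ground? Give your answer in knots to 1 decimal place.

Taking east as x and north as y: velocity relative to the water = (19.903, -8.571) knots; the water relative to ground = (0.763, -0.736) knots.
Velocity relative to ground = (19.903, -8.571) + (0.763, -0.736) = (20.665, -9.308) knots.
Speed = |(20.665, -9.308)| = 22.665 knots.

22.7 knots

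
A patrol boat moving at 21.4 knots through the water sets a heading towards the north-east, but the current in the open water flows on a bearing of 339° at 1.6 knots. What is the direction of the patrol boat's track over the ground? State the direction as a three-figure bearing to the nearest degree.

041°

Taking east as x and north as y: velocity relative to the water = (15.132, 15.132) knots; the water relative to ground = (-0.573, 1.494) knots.
Velocity relative to ground = (15.132, 15.132) + (-0.573, 1.494) = (14.559, 16.626) knots.
Bearing = atan2(14.56, 16.63) = 41.21° clockwise from north.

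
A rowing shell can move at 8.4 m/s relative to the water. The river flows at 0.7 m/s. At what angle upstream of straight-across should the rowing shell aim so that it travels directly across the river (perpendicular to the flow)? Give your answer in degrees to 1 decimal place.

4.8°

To cancel the current, the upstream component of the rowing shell's velocity must equal the flow: 8.4 sin θ = 0.7.
sin θ = 0.7 / 8.4 = 0.0833.
θ = arcsin(0.0833) = 4.780°.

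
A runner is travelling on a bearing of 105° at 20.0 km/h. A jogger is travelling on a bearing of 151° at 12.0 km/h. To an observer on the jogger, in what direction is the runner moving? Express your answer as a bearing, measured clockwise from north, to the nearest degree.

068°

Taking east as x and north as y: runner velocity = (19.319, -5.176) km/h; jogger velocity = (5.818, -10.495) km/h.
Velocity of runner relative to jogger = (19.319, -5.176) − (5.818, -10.495) = (13.501, 5.319) km/h.
Bearing = atan2(13.50, 5.32) = 68.50° clockwise from north.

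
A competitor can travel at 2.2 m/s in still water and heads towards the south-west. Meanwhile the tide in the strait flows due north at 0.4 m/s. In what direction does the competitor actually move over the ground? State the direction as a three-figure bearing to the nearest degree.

233°

Taking east as x and north as y: velocity relative to the water = (-1.556, -1.556) m/s; the water relative to ground = (0.000, 0.400) m/s.
Velocity relative to ground = (-1.556, -1.556) + (0.000, 0.400) = (-1.556, -1.156) m/s.
Bearing = atan2(-1.56, -1.16) = 233.39° clockwise from north.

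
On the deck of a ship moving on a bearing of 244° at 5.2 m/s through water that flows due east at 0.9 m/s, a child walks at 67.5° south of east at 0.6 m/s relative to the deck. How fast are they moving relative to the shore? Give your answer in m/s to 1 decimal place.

In east/north components (m/s): child relative to ship = (0.230, -0.554); ship relative to water = (-4.674, -2.280); water relative to ground = (0.900, 0.000).
Sum = (-3.544, -2.834) m/s.
Speed = |(-3.544, -2.834)| = 4.538 m/s.

4.5 m/s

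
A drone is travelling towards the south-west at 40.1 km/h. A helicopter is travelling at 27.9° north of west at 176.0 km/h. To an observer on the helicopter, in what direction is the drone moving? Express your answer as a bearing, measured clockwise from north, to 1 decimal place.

Taking east as x and north as y: drone velocity = (-28.355, -28.355) km/h; helicopter velocity = (-155.543, 82.356) km/h.
Velocity of drone relative to helicopter = (-28.355, -28.355) − (-155.543, 82.356) = (127.188, -110.711) km/h.
Bearing = atan2(127.19, -110.71) = 131.04° clockwise from north.

131.0°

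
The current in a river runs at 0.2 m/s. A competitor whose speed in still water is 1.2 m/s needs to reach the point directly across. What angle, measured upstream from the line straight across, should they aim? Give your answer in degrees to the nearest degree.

To cancel the current, the upstream component of the competitor's velocity must equal the flow: 1.2 sin θ = 0.2.
sin θ = 0.2 / 1.2 = 0.1667.
θ = arcsin(0.1667) = 9.594°.

10°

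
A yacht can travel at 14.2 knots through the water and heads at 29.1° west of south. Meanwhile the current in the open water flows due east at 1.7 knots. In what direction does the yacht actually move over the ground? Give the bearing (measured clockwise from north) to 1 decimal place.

202.8°

Taking east as x and north as y: velocity relative to the water = (-6.906, -12.408) knots; the water relative to ground = (1.700, 0.000) knots.
Velocity relative to ground = (-6.906, -12.408) + (1.700, 0.000) = (-5.206, -12.408) knots.
Bearing = atan2(-5.21, -12.41) = 202.76° clockwise from north.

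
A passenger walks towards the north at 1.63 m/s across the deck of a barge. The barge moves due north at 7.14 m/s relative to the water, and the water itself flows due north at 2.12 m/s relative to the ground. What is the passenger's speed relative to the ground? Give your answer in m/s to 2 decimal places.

In east/north components (m/s): passenger relative to barge = (0.000, 1.630); barge relative to water = (0.000, 7.140); water relative to ground = (0.000, 2.120).
Sum = (0.000, 10.890) m/s.
Speed = |(0.000, 10.890)| = 10.890 m/s.

10.89 m/s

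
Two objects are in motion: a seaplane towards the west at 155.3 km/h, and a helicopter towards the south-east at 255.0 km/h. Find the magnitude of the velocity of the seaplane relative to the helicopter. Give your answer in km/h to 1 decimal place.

381.0 km/h

Taking east as x and north as y: seaplane velocity = (-155.300, 0.000) km/h; helicopter velocity = (180.312, -180.312) km/h.
Velocity of seaplane relative to helicopter = (-155.300, 0.000) − (180.312, -180.312) = (-335.612, 180.312) km/h.
Magnitude = |(-335.612, 180.312)| = 380.983 km/h.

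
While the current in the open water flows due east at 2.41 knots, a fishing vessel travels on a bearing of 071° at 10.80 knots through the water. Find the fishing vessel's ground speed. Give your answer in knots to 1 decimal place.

13.1 knots

Taking east as x and north as y: velocity relative to the water = (10.212, 3.516) knots; the water relative to ground = (2.410, 0.000) knots.
Velocity relative to ground = (10.212, 3.516) + (2.410, 0.000) = (12.622, 3.516) knots.
Speed = |(12.622, 3.516)| = 13.102 knots.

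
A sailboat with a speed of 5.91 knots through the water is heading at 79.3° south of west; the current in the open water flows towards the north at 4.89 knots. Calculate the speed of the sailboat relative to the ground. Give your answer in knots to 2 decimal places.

Taking east as x and north as y: velocity relative to the water = (-1.097, -5.807) knots; the water relative to ground = (0.000, 4.890) knots.
Velocity relative to ground = (-1.097, -5.807) + (0.000, 4.890) = (-1.097, -0.917) knots.
Speed = |(-1.097, -0.917)| = 1.430 knots.

1.43 knots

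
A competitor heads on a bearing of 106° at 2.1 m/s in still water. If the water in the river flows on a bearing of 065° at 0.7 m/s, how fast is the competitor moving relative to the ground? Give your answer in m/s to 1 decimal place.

2.7 m/s

Taking east as x and north as y: velocity relative to the water = (2.019, -0.579) m/s; the water relative to ground = (0.634, 0.296) m/s.
Velocity relative to ground = (2.019, -0.579) + (0.634, 0.296) = (2.653, -0.283) m/s.
Speed = |(2.653, -0.283)| = 2.668 m/s.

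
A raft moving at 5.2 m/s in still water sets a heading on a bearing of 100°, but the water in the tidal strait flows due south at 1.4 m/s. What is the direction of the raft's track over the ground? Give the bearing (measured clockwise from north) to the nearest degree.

114°

Taking east as x and north as y: velocity relative to the water = (5.121, -0.903) m/s; the water relative to ground = (0.000, -1.400) m/s.
Velocity relative to ground = (5.121, -0.903) + (0.000, -1.400) = (5.121, -2.303) m/s.
Bearing = atan2(5.12, -2.30) = 114.21° clockwise from north.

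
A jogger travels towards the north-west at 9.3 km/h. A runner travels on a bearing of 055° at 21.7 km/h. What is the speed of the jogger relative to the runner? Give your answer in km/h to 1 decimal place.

25.0 km/h

Taking east as x and north as y: jogger velocity = (-6.576, 6.576) km/h; runner velocity = (17.776, 12.447) km/h.
Velocity of jogger relative to runner = (-6.576, 6.576) − (17.776, 12.447) = (-24.352, -5.871) km/h.
Magnitude = |(-24.352, -5.871)| = 25.049 km/h.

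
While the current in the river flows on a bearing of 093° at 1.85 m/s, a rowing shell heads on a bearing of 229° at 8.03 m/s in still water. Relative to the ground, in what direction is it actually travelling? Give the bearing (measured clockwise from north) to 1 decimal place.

Taking east as x and north as y: velocity relative to the water = (-6.060, -5.268) m/s; the water relative to ground = (1.847, -0.097) m/s.
Velocity relative to ground = (-6.060, -5.268) + (1.847, -0.097) = (-4.213, -5.365) m/s.
Bearing = atan2(-4.21, -5.36) = 218.14° clockwise from north.

218.1°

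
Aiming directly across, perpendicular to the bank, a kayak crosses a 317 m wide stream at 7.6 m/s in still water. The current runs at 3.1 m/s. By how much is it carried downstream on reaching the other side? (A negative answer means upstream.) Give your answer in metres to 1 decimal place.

129.3 m

Perpendicular speed = 7.600 m/s; crossing time = 317 / 7.600 = 41.711 s.
Net downstream speed = 3.100 m/s.
Drift = 3.100 × 41.711 = 129.303 m (downstream).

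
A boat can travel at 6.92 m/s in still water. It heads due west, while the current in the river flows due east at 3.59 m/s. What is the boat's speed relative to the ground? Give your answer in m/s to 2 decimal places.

3.33 m/s

Taking east as x and north as y: velocity relative to the water = (-6.920, 0.000) m/s; the water relative to ground = (3.590, 0.000) m/s.
Velocity relative to ground = (-6.920, 0.000) + (3.590, 0.000) = (-3.330, 0.000) m/s.
Speed = |(-3.330, 0.000)| = 3.330 m/s.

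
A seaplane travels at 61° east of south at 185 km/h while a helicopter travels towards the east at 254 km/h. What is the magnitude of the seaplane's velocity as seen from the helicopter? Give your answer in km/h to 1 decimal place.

128.6 km/h

Taking east as x and north as y: seaplane velocity = (161.805, -89.690) km/h; helicopter velocity = (254.000, 0.000) km/h.
Velocity of seaplane relative to helicopter = (161.805, -89.690) − (254.000, 0.000) = (-92.195, -89.690) km/h.
Magnitude = |(-92.195, -89.690)| = 128.624 km/h.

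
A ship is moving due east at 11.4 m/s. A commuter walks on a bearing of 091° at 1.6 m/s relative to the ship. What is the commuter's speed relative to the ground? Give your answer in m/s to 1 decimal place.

Taking east as x and north as y: ship velocity = (11.400, 0.000) m/s; commuter velocity relative to ship = (1.600, -0.028) m/s.
Velocity relative to ground = (11.400, 0.000) + (1.600, -0.028) = (13.000, -0.028) m/s.
Speed = |(13.000, -0.028)| = 13.000 m/s.

13.0 m/s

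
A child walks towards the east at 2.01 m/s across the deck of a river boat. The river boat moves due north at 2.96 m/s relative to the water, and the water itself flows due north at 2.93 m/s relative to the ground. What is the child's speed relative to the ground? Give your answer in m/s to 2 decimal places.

6.22 m/s

In east/north components (m/s): child relative to river boat = (2.010, 0.000); river boat relative to water = (0.000, 2.960); water relative to ground = (0.000, 2.930).
Sum = (2.010, 5.890) m/s.
Speed = |(2.010, 5.890)| = 6.224 m/s.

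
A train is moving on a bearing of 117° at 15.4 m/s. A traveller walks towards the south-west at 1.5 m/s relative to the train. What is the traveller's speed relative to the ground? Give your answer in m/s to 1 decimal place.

Taking east as x and north as y: train velocity = (13.722, -6.991) m/s; traveller velocity relative to train = (-1.061, -1.061) m/s.
Velocity relative to ground = (13.722, -6.991) + (-1.061, -1.061) = (12.661, -8.052) m/s.
Speed = |(12.661, -8.052)| = 15.004 m/s.

15.0 m/s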